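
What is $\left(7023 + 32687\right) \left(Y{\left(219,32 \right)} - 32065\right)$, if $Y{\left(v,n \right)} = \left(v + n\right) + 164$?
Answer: $-1256821500$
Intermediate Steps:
$Y{\left(v,n \right)} = 164 + n + v$ ($Y{\left(v,n \right)} = \left(n + v\right) + 164 = 164 + n + v$)
$\left(7023 + 32687\right) \left(Y{\left(219,32 \right)} - 32065\right) = \left(7023 + 32687\right) \left(\left(164 + 32 + 219\right) - 32065\right) = 39710 \left(415 - 32065\right) = 39710 \left(-31650\right) = -1256821500$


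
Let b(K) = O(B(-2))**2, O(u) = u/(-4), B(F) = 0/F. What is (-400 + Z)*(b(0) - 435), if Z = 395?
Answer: 2175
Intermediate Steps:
B(F) = 0
O(u) = -u/4 (O(u) = u*(-1/4) = -u/4)
b(K) = 0 (b(K) = (-1/4*0)**2 = 0**2 = 0)
(-400 + Z)*(b(0) - 435) = (-400 + 395)*(0 - 435) = -5*(-435) = 2175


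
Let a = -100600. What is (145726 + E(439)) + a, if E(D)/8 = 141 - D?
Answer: 42742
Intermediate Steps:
E(D) = 1128 - 8*D (E(D) = 8*(141 - D) = 1128 - 8*D)
(145726 + E(439)) + a = (145726 + (1128 - 8*439)) - 100600 = (145726 + (1128 - 3512)) - 100600 = (145726 - 2384) - 100600 = 143342 - 100600 = 42742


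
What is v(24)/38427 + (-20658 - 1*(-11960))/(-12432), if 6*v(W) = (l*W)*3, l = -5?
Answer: 55582021/79620744 ≈ 0.69808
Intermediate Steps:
v(W) = -5*W/2 (v(W) = (-5*W*3)/6 = (-15*W)/6 = -5*W/2)
v(24)/38427 + (-20658 - 1*(-11960))/(-12432) = -5/2*24/38427 + (-20658 - 1*(-11960))/(-12432) = -60*1/38427 + (-20658 + 11960)*(-1/12432) = -20/12809 - 8698*(-1/12432) = -20/12809 + 4349/6216 = 55582021/79620744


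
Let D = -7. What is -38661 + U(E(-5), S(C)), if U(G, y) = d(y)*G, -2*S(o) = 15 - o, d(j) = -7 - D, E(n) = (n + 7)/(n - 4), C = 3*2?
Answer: -38661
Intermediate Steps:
C = 6
E(n) = (7 + n)/(-4 + n)
d(j) = 0 (d(j) = -7 - 1*(-7) = -7 + 7 = 0)
S(o) = -15/2 + o/2 (S(o) = -(15 - o)/2 = -15/2 + o/2)
U(G, y) = 0 (U(G, y) = 0*G = 0)
-38661 + U(E(-5), S(C)) = -38661 + 0 = -38661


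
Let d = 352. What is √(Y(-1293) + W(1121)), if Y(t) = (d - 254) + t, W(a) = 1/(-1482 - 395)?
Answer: 6*I*√116948362/1877 ≈ 34.569*I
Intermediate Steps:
W(a) = -1/1877 (W(a) = 1/(-1877) = -1/1877)
Y(t) = 98 + t (Y(t) = (352 - 254) + t = 98 + t)
√(Y(-1293) + W(1121)) = √((98 - 1293) - 1/1877) = √(-1195 - 1/1877) = √(-2243016/1877) = 6*I*√116948362/1877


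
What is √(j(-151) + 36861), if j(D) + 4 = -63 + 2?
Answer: 2*√9199 ≈ 191.82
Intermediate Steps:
j(D) = -65 (j(D) = -4 + (-63 + 2) = -4 - 61 = -65)
√(j(-151) + 36861) = √(-65 + 36861) = √36796 = 2*√9199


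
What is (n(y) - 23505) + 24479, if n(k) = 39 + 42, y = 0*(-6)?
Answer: 1055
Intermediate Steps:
y = 0
n(k) = 81
(n(y) - 23505) + 24479 = (81 - 23505) + 24479 = -23424 + 24479 = 1055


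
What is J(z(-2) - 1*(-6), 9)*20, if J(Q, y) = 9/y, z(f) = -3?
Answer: 20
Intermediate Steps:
J(z(-2) - 1*(-6), 9)*20 = (9/9)*20 = (9*(1/9))*20 = 1*20 = 20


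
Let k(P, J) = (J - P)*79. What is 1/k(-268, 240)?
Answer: 1/40132 ≈ 2.4918e-5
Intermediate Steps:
k(P, J) = -79*P + 79*J
1/k(-268, 240) = 1/(-79*(-268) + 79*240) = 1/(21172 + 18960) = 1/40132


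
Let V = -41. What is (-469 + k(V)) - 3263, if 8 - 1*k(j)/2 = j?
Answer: -3634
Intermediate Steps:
k(j) = 16 - 2*j
(-469 + k(V)) - 3263 = (-469 + (16 - 2*(-41))) - 3263 = (-469 + (16 + 82)) - 3263 = (-469 + 98) - 3263 = -371 - 3263 = -3634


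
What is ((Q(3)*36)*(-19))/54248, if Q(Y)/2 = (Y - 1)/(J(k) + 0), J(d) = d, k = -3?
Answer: 114/6781 ≈ 0.016812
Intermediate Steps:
Q(Y) = ⅔ - 2*Y/3 (Q(Y) = 2*((Y - 1)/(-3 + 0)) = 2*((-1 + Y)/(-3)) = 2*((-1 + Y)*(-⅓)) = 2*(⅓ - Y/3) = ⅔ - 2*Y/3)
((Q(3)*36)*(-19))/54248 = (((⅔ - ⅔*3)*36)*(-19))/54248 = (((⅔ - 2)*36)*(-19))*(1/54248) = (-4/3*36*(-19))*(1/54248) = -48*(-19)*(1/54248) = 912*(1/54248) = 114/6781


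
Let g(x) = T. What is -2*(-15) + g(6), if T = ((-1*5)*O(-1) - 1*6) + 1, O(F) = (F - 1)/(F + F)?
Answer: 20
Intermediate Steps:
O(F) = (-1 + F)/(2*F) (O(F) = (-1 + F)/((2*F)) = (-1 + F)*(1/(2*F)) = (-1 + F)/(2*F))
T = -10 (T = ((-1*5)*((½)*(-1 - 1)/(-1)) - 1*6) + 1 = (-5*(-1)*(-2)/2 - 6) + 1 = (-5*1 - 6) + 1 = (-5 - 6) + 1 = -11 + 1 = -10)
g(x) = -10
-2*(-15) + g(6) = -2*(-15) - 10 = 30 - 10 = 20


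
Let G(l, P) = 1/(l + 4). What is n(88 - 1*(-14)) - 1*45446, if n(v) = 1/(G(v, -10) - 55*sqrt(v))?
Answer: -157555273993460/3466867799 - 617980*sqrt(102)/3466867799 ≈ -45446.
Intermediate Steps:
G(l, P) = 1/(4 + l)
n(v) = 1/(1/(4 + v) - 55*sqrt(v))
n(88 - 1*(-14)) - 1*45446 = (-4 - (88 - 1*(-14)))/(-1 + 55*sqrt(88 - 1*(-14))*(4 + (88 - 1*(-14)))) - 1*45446 = (-4 - (88 + 14))/(-1 + 55*sqrt(88 + 14)*(4 + (88 + 14))) - 45446 = (-4 - 1*102)/(-1 + 55*sqrt(102)*(4 + 102)) - 45446 = (-4 - 102)/(-1 + 55*sqrt(102)*106) - 45446 = -106/(-1 + 5830*sqrt(102)) - 45446 = -45446 - 106/(-1 + 5830*sqrt(102))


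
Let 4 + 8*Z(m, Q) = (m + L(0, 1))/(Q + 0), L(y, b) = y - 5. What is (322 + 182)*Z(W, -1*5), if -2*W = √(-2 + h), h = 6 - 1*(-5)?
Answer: -1701/10 ≈ -170.10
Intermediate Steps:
h = 11 (h = 6 + 5 = 11)
L(y, b) = -5 + y
W = -3/2 (W = -√(-2 + 11)/2 = -√9/2 = -½*3 = -3/2 ≈ -1.5000)
Z(m, Q) = -½ + (-5 + m)/(8*Q) (Z(m, Q) = -½ + ((m + (-5 + 0))/(Q + 0))/8 = -½ + ((m - 5)/Q)/8 = -½ + ((-5 + m)/Q)/8 = -½ + (-5 + m)/(8*Q))
(322 + 182)*Z(W, -1*5) = (322 + 182)*((-5 - 3/2 - (-4)*5)/(8*((-1*5)))) = 504*((⅛)*(-5 - 3/2 - 4*(-5))/(-5)) = 504*((⅛)*(-⅕)*(-5 - 3/2 + 20)) = 504*((⅛)*(-⅕)*(27/2)) = 504*(-27/80) = -1701/10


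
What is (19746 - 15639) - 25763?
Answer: -21656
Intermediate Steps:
(19746 - 15639) - 25763 = 4107 - 25763 = -21656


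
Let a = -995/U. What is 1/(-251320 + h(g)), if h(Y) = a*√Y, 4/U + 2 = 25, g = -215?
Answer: -804224/224637674355 + 18308*I*√215/224637674355 ≈ -3.5801e-6 + 1.195e-6*I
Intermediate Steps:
U = 4/23 (U = 4/(-2 + 25) = 4/23 ≈ 0.17391)
a = -22885/4 (a = -995/4/23 = -995*23/4 = -22885/4 ≈ -5721.3)
h(Y) = -22885*√Y/4
1/(-251320 + h(g)) = 1/(-251320 - 22885*I*√215/4)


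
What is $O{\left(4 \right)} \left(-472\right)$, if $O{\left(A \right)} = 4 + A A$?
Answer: $-9440$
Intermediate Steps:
$O{\left(A \right)} = 4 + A^{2}$
$O{\left(4 \right)} \left(-472\right) = \left(4 + 4^{2}\right) \left(-472\right) = \left(4 + 16\right) \left(-472\right) = 20 \left(-472\right) = -9440$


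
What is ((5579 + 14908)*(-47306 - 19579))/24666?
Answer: -456757665/8222 ≈ -55553.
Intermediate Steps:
((5579 + 14908)*(-47306 - 19579))/24666 = (20487*(-66885))*(1/24666) = -1370272995*1/24666 = -456757665/8222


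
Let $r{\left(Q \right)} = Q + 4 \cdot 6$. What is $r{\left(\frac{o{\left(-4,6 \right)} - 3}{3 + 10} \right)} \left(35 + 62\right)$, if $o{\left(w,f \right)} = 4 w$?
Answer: $\frac{28421}{13} \approx 2186.2$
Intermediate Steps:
$r{\left(Q \right)} = 24 + Q$ ($r{\left(Q \right)} = Q + 24 = 24 + Q$)
$r{\left(\frac{o{\left(-4,6 \right)} - 3}{3 + 10} \right)} \left(35 + 62\right) = \left(24 + \frac{4 \left(-4\right) - 3}{3 + 10}\right) \left(35 + 62\right) = \left(24 + \frac{-16 - 3}{13}\right) 97 = \left(24 - \frac{19}{13}\right) 97 = \frac{293}{13} \cdot 97 = \frac{28421}{13}$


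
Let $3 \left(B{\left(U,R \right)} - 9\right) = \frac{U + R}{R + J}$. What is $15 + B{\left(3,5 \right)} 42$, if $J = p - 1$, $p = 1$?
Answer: $\frac{2077}{5} \approx 415.4$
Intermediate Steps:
$J = 0$ ($J = 1 - 1 = 0$)
$B{\left(U,R \right)} = 9 + \frac{R + U}{3 R}$ ($B{\left(U,R \right)} = 9 + \frac{\left(U + R\right) \frac{1}{R + 0}}{3} = 9 + \frac{\left(R + U\right) \frac{1}{R}}{3} = 9 + \frac{\frac{1}{R} \left(R + U\right)}{3} = 9 + \frac{R + U}{3 R}$)
$15 + B{\left(3,5 \right)} 42 = 15 + \frac{3 + 28 \cdot 5}{3 \cdot 5} \cdot 42 = 15 + \frac{1}{3} \cdot \frac{1}{5} \left(3 + 140\right) 42 = 15 + \frac{1}{3} \cdot \frac{1}{5} \cdot 143 \cdot 42 = 15 + \frac{143}{15} \cdot 42 = 15 + \frac{2002}{5} = \frac{2077}{5}$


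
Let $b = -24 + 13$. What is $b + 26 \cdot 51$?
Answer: $1315$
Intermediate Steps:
$b = -11$
$b + 26 \cdot 51 = -11 + 26 \cdot 51 = -11 + 1326 = 1315$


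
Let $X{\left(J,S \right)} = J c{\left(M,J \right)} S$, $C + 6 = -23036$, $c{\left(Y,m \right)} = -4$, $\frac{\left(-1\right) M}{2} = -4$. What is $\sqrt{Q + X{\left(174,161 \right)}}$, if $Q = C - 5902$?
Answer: $10 i \sqrt{1410} \approx 375.5 i$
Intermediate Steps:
$M = 8$ ($M = \left(-2\right) \left(-4\right) = 8$)
$C = -23042$ ($C = -6 - 23036 = -23042$)
$X{\left(J,S \right)} = - 4 J S$ ($X{\left(J,S \right)} = J \left(-4\right) S = - 4 J S$)
$Q = -28944$ ($Q = -23042 - 5902 = -28944$)
$\sqrt{Q + X{\left(174,161 \right)}} = \sqrt{-28944 - 696 \cdot 161} = \sqrt{-28944 - 112056} = \sqrt{-141000} = 10 i \sqrt{1410}$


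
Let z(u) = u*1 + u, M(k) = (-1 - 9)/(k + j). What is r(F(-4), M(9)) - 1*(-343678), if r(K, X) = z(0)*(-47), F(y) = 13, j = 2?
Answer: 343678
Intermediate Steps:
M(k) = -10/(2 + k) (M(k) = (-1 - 9)/(k + 2) = -10/(2 + k))
z(u) = 2*u (z(u) = u + u = 2*u)
r(K, X) = 0 (r(K, X) = (2*0)*(-47) = 0*(-47) = 0)
r(F(-4), M(9)) - 1*(-343678) = 0 - 1*(-343678) = 0 + 343678 = 343678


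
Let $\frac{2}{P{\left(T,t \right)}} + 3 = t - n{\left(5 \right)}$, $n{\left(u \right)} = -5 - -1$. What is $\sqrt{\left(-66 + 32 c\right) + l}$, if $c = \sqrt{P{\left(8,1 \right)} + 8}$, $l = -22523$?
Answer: $i \sqrt{22493} \approx 149.98 i$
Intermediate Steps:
$n{\left(u \right)} = -4$ ($n{\left(u \right)} = -5 + 1 = -4$)
$P{\left(T,t \right)} = \frac{2}{1 + t}$ ($P{\left(T,t \right)} = \frac{2}{-3 + \left(t - -4\right)} = \frac{2}{-3 + \left(t + 4\right)} = \frac{2}{-3 + \left(4 + t\right)} = \frac{2}{1 + t}$)
$c = 3$ ($c = \sqrt{\frac{2}{1 + 1} + 8} = \sqrt{\frac{2}{2} + 8} = \sqrt{2 \cdot \frac{1}{2} + 8} = \sqrt{1 + 8} = \sqrt{9} = 3$)
$\sqrt{\left(-66 + 32 c\right) + l} = \sqrt{\left(-66 + 32 \cdot 3\right) - 22523} = \sqrt{\left(-66 + 96\right) - 22523} = \sqrt{30 - 22523} = \sqrt{-22493} = i \sqrt{22493}$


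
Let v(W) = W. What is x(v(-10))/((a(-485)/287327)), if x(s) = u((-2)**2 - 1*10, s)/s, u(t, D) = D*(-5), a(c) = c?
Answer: 287327/97 ≈ 2962.1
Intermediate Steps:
u(t, D) = -5*D
x(s) = -5 (x(s) = (-5*s)/s = -5)
x(v(-10))/((a(-485)/287327)) = -5/((-485/287327)) = -5/((-485*1/287327)) = -5/(-485/287327) = -5*(-287327/485) = 287327/97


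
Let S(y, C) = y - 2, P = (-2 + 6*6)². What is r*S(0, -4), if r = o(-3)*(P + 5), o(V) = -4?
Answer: 9288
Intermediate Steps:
P = 1156 (P = (-2 + 36)² = 34² = 1156)
r = -4644 (r = -4*(1156 + 5) = -4*1161 = -4644)
S(y, C) = -2 + y
r*S(0, -4) = -4644*(-2 + 0) = -4644*(-2) = 9288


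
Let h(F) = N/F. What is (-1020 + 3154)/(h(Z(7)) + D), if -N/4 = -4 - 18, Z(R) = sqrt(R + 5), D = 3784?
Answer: 12513/22187 - 97*sqrt(3)/44374 ≈ 0.56019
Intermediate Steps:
Z(R) = sqrt(5 + R)
N = 88 (N = -4*(-4 - 18) = -4*(-22) = 88)
h(F) = 88/F
(-1020 + 3154)/(h(Z(7)) + D) = (-1020 + 3154)/(88/(sqrt(5 + 7)) + 3784) = 2134/(88/(sqrt(12)) + 3784) = 2134/(88/((2*sqrt(3))) + 3784) = 2134/(88*(sqrt(3)/6) + 3784) = 2134/(44*sqrt(3)/3 + 3784) = 2134/(3784 + 44*sqrt(3)/3)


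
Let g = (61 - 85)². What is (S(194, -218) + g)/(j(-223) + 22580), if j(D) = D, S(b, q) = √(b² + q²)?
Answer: 576/22357 + 2*√21290/22357 ≈ 0.038817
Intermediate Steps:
g = 576 (g = (-24)² = 576)
(S(194, -218) + g)/(j(-223) + 22580) = (√(194² + (-218)²) + 576)/(-223 + 22580) = (√(37636 + 47524) + 576)/22357 = (√85160 + 576)*(1/22357) = (2*√21290 + 576)*(1/22357) = (576 + 2*√21290)*(1/22357) = 576/22357 + 2*√21290/22357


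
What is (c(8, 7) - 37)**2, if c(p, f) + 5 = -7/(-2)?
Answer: 5929/4 ≈ 1482.3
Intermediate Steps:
c(p, f) = -3/2 (c(p, f) = -5 - 7/(-2) = -5 - 7*(-1/2) = -5 + 7/2 = -3/2)
(c(8, 7) - 37)**2 = (-3/2 - 37)**2 = (-77/2)**2 = 5929/4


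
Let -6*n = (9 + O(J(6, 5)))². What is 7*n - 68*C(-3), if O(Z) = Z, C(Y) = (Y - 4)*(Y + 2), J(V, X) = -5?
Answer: -1484/3 ≈ -494.67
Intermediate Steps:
C(Y) = (-4 + Y)*(2 + Y)
n = -8/3 (n = -(9 - 5)²/6 = -⅙*4² = -⅙*16 = -8/3 ≈ -2.6667)
7*n - 68*C(-3) = 7*(-8/3) - 68*(-8 + (-3)² - 2*(-3)) = -56/3 - 68*(-8 + 9 + 6) = -56/3 - 68*7 = -56/3 - 476 = -1484/3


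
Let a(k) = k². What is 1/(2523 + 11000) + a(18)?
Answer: 4381453/13523 ≈ 324.00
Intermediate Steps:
1/(2523 + 11000) + a(18) = 1/(2523 + 11000) + 18² = 1/13523 + 324 = 4381453/13523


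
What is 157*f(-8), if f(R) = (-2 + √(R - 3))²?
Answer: 157*(2 - I*√11)² ≈ -1099.0 - 2082.8*I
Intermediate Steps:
f(R) = (-2 + √(-3 + R))²
157*f(-8) = 157*(-2 + √(-3 - 8))² = 157*(-2 + √(-11))² = 157*(-2 + I*√11)²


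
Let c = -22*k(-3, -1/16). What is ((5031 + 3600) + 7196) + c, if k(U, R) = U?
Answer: 15893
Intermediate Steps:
c = 66 (c = -22*(-3) = 66)
((5031 + 3600) + 7196) + c = ((5031 + 3600) + 7196) + 66 = (8631 + 7196) + 66 = 15827 + 66 = 15893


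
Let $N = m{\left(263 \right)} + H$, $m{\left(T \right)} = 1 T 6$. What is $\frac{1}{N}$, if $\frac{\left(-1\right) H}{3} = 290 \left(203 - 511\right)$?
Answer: $\frac{1}{269538} \approx 3.7101 \cdot 10^{-6}$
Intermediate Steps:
$H = 267960$ ($H = - 3 \cdot 290 \left(203 - 511\right) = - 3 \cdot 290 \left(-308\right) = \left(-3\right) \left(-89320\right) = 267960$)
$m{\left(T \right)} = 6 T$ ($m{\left(T \right)} = T 6 = 6 T$)
$N = 269538$ ($N = 6 \cdot 263 + 267960 = 1578 + 267960 = 269538$)
$\frac{1}{N} = \frac{1}{269538}$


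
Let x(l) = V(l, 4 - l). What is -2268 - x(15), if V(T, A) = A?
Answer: -2257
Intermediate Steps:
x(l) = 4 - l
-2268 - x(15) = -2268 - (4 - 1*15) = -2268 - (4 - 15) = -2268 - 1*(-11) = -2268 + 11 = -2257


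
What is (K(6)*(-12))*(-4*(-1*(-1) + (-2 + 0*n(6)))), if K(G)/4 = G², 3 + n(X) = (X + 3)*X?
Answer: -6912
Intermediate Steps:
n(X) = -3 + X*(3 + X) (n(X) = -3 + (X + 3)*X = -3 + (3 + X)*X = -3 + X*(3 + X))
K(G) = 4*G²
(K(6)*(-12))*(-4*(-1*(-1) + (-2 + 0*n(6)))) = ((4*6²)*(-12))*(-4*(-1*(-1) + (-2 + 0*(-3 + 6² + 3*6)))) = ((4*36)*(-12))*(-4*(1 + (-2 + 0*(-3 + 36 + 18)))) = (144*(-12))*(-4*(1 + (-2 + 0*51))) = -(-6912)*(1 + (-2 + 0)) = -(-6912)*(1 - 2) = -(-6912)*(-1) = -1728*4 = -6912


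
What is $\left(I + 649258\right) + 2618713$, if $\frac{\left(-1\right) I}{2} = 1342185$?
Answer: $583601$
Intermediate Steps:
$I = -2684370$ ($I = \left(-2\right) 1342185 = -2684370$)
$\left(I + 649258\right) + 2618713 = \left(-2684370 + 649258\right) + 2618713 = -2035112 + 2618713 = 583601$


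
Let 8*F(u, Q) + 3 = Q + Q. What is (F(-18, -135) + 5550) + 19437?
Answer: 199623/8 ≈ 24953.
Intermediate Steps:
F(u, Q) = -3/8 + Q/4 (F(u, Q) = -3/8 + (Q + Q)/8 = -3/8 + (2*Q)/8 = -3/8 + Q/4)
(F(-18, -135) + 5550) + 19437 = ((-3/8 + (1/4)*(-135)) + 5550) + 19437 = ((-3/8 - 135/4) + 5550) + 19437 = (-273/8 + 5550) + 19437 = 44127/8 + 19437 = 199623/8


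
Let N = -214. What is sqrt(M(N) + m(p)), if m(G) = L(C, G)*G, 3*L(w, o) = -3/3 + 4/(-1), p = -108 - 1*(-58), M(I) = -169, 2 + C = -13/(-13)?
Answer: I*sqrt(771)/3 ≈ 9.2556*I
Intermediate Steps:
C = -1 (C = -2 - 13/(-13) = -2 - 13*(-1/13) = -2 + 1 = -1)
p = -50 (p = -108 + 58 = -50)
L(w, o) = -5/3 (L(w, o) = (-3/3 + 4/(-1))/3 = (-3*1/3 + 4*(-1))/3 = (-1 - 4)/3 = (1/3)*(-5) = -5/3)
m(G) = -5*G/3
sqrt(M(N) + m(p)) = sqrt(-169 - 5/3*(-50)) = sqrt(-169 + 250/3) = sqrt(-257/3) = I*sqrt(771)/3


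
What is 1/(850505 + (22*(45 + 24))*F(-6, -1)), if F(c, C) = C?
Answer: 1/848987 ≈ 1.1779e-6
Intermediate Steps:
1/(850505 + (22*(45 + 24))*F(-6, -1)) = 1/(850505 + (22*(45 + 24))*(-1)) = 1/(850505 + (22*69)*(-1)) = 1/(850505 + 1518*(-1)) = 1/(850505 - 1518) = 1/848987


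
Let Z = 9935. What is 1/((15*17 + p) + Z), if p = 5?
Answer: 1/10195 ≈ 9.8087e-5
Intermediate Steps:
1/((15*17 + p) + Z) = 1/((15*17 + 5) + 9935) = 1/((255 + 5) + 9935) = 1/(260 + 9935) = 1/10195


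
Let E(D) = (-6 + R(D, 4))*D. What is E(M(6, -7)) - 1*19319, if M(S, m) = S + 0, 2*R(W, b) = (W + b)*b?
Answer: -19235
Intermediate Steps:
R(W, b) = b*(W + b)/2 (R(W, b) = ((W + b)*b)/2 = (b*(W + b))/2 = b*(W + b)/2)
M(S, m) = S
E(D) = D*(2 + 2*D) (E(D) = (-6 + (½)*4*(D + 4))*D = (-6 + (½)*4*(4 + D))*D = (-6 + (8 + 2*D))*D = (2 + 2*D)*D = D*(2 + 2*D))
E(M(6, -7)) - 1*19319 = 2*6*(1 + 6) - 1*19319 = 2*6*7 - 19319 = 84 - 19319 = -19235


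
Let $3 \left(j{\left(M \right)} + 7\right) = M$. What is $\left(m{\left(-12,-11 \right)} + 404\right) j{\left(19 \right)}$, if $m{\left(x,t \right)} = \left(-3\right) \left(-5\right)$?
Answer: $- \frac{838}{3} \approx -279.33$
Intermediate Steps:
$m{\left(x,t \right)} = 15$
$j{\left(M \right)} = -7 + \frac{M}{3}$
$\left(m{\left(-12,-11 \right)} + 404\right) j{\left(19 \right)} = \left(15 + 404\right) \left(-7 + \frac{1}{3} \cdot 19\right) = 419 \left(-7 + \frac{19}{3}\right) = 419 \left(- \frac{2}{3}\right) = - \frac{838}{3}$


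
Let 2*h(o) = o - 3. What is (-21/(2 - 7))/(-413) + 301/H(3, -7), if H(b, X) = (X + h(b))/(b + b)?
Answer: -76113/295 ≈ -258.01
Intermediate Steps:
h(o) = -3/2 + o/2 (h(o) = (o - 3)/2 = (-3 + o)/2 = -3/2 + o/2)
H(b, X) = (-3/2 + X + b/2)/(2*b) (H(b, X) = (X + (-3/2 + b/2))/(b + b) = (-3/2 + X + b/2)/((2*b)) = (-3/2 + X + b/2)*(1/(2*b)) = (-3/2 + X + b/2)/(2*b))
(-21/(2 - 7))/(-413) + 301/H(3, -7) = (-21/(2 - 7))/(-413) + 301/(((¼)*(-3 + 3 + 2*(-7))/3)) = (-21/(-5))*(-1/413) + 301/(((¼)*(⅓)*(-3 + 3 - 14))) = -⅕*(-21)*(-1/413) + 301/(((¼)*(⅓)*(-14))) = (21/5)*(-1/413) + 301/(-7/6) = -3/295 + 301*(-6/7) = -3/295 - 258 = -76113/295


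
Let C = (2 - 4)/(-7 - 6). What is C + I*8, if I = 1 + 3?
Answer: 418/13 ≈ 32.154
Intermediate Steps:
C = 2/13 (C = -2/(-13) = -2*(-1/13) = 2/13 ≈ 0.15385)
I = 4
C + I*8 = 2/13 + 4*8 = 2/13 + 32 = 418/13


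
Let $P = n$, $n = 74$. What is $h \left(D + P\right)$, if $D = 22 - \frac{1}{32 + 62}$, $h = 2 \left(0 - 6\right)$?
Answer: $- \frac{54138}{47} \approx -1151.9$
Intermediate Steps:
$h = -12$ ($h = 2 \left(-6\right) = -12$)
$P = 74$
$D = \frac{2067}{94}$ ($D = 22 - \frac{1}{94} = \frac{2067}{94} \approx 21.989$)
$h \left(D + P\right) = - 12 \left(\frac{2067}{94} + 74\right) = \left(-12\right) \frac{9023}{94} = - \frac{54138}{47}$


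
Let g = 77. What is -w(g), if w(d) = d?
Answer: -77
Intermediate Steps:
-w(g) = -1*77 = -77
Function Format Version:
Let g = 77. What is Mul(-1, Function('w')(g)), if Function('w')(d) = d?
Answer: -77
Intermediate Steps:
Mul(-1, Function('w')(g)) = Mul(-1, 77) = -77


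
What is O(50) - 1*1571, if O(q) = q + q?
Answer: -1471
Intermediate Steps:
O(q) = 2*q
O(50) - 1*1571 = 2*50 - 1*1571 = 100 - 1571 = -1471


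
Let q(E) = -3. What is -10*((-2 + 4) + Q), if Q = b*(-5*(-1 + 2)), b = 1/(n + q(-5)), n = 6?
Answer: -10/3 ≈ -3.3333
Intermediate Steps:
b = ⅓ (b = 1/(6 - 3) = 1/3 = ⅓ ≈ 0.33333)
Q = -5/3 (Q = (-5*(-1 + 2))/3 = (-5*1)/3 = (⅓)*(-5) = -5/3 ≈ -1.6667)
-10*((-2 + 4) + Q) = -10*((-2 + 4) - 5/3) = -10*(2 - 5/3) = -10*⅓ = -10/3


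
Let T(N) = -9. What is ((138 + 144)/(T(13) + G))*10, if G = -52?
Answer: -2820/61 ≈ -46.229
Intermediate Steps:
((138 + 144)/(T(13) + G))*10 = ((138 + 144)/(-9 - 52))*10 = (282/(-61))*10 = (282*(-1/61))*10 = -282/61*10 = -2820/61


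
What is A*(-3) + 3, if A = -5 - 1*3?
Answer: 27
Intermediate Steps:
A = -8 (A = -5 - 3 = -8)
A*(-3) + 3 = -8*(-3) + 3 = 24 + 3 = 27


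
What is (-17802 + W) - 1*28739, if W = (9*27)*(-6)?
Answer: -47999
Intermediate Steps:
W = -1458 (W = 243*(-6) = -1458)
(-17802 + W) - 1*28739 = (-17802 - 1458) - 1*28739 = -19260 - 28739 = -47999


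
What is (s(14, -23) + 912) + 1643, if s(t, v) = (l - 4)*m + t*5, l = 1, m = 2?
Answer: 2619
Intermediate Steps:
s(t, v) = -6 + 5*t (s(t, v) = (1 - 4)*2 + t*5 = -3*2 + 5*t = -6 + 5*t)
(s(14, -23) + 912) + 1643 = ((-6 + 5*14) + 912) + 1643 = ((-6 + 70) + 912) + 1643 = (64 + 912) + 1643 = 976 + 1643 = 2619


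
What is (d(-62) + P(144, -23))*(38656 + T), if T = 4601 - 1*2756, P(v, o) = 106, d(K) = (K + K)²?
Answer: 627036482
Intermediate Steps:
d(K) = 4*K² (d(K) = (2*K)² = 4*K²)
T = 1845 (T = 4601 - 2756 = 1845)
(d(-62) + P(144, -23))*(38656 + T) = (4*(-62)² + 106)*(38656 + 1845) = (4*3844 + 106)*40501 = (15376 + 106)*40501 = 15482*40501 = 627036482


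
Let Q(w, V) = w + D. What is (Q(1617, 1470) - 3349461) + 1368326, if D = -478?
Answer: -1979996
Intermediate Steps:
Q(w, V) = -478 + w (Q(w, V) = w - 478 = -478 + w)
(Q(1617, 1470) - 3349461) + 1368326 = ((-478 + 1617) - 3349461) + 1368326 = (1139 - 3349461) + 1368326 = -3348322 + 1368326 = -1979996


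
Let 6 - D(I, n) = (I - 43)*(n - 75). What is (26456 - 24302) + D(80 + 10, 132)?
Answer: -519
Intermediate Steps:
D(I, n) = 6 - (-75 + n)*(-43 + I) (D(I, n) = 6 - (I - 43)*(n - 75) = 6 - (-43 + I)*(-75 + n) = 6 - (-75 + n)*(-43 + I))
(26456 - 24302) + D(80 + 10, 132) = (26456 - 24302) + (-3219 + 43*132 + 75*(80 + 10) - 1*(80 + 10)*132) = 2154 + (-3219 + 5676 + 75*90 - 1*90*132) = 2154 + (-3219 + 5676 + 6750 - 11880) = 2154 - 2673 = -519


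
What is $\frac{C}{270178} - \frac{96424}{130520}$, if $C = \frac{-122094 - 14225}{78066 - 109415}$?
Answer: $- \frac{102084397355981}{138184952140430} \approx -0.73875$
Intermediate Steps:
$C = \frac{136319}{31349}$ ($C = - \frac{136319}{78066 - 109415} = - \frac{136319}{-31349} = \left(-136319\right) \left(- \frac{1}{31349}\right) = \frac{136319}{31349} \approx 4.3484$)
$\frac{C}{270178} - \frac{96424}{130520} = \frac{136319}{31349 \cdot 270178} - \frac{96424}{130520} = \frac{136319}{31349} \cdot \frac{1}{270178} - \frac{12053}{16315} = \frac{136319}{8469810122} - \frac{12053}{16315} = - \frac{102084397355981}{138184952140430}$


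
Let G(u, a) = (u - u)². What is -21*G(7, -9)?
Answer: 0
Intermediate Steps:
G(u, a) = 0 (G(u, a) = 0² = 0)
-21*G(7, -9) = -21*0 = 0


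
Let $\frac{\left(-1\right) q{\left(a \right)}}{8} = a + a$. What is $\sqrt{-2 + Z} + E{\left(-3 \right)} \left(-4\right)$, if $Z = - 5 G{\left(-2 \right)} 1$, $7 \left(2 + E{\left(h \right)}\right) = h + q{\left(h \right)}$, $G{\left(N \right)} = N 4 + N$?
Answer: $- \frac{124}{7} + 4 \sqrt{3} \approx -10.786$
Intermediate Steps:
$G{\left(N \right)} = 5 N$ ($G{\left(N \right)} = 4 N + N = 5 N$)
$q{\left(a \right)} = - 16 a$ ($q{\left(a \right)} = - 8 \left(a + a\right) = - 8 \cdot 2 a = - 16 a$)
$E{\left(h \right)} = -2 - \frac{15 h}{7}$ ($E{\left(h \right)} = -2 + \frac{h - 16 h}{7} = -2 + \frac{\left(-15\right) h}{7} = -2 - \frac{15 h}{7}$)
$Z = 50$ ($Z = - 5 \cdot 5 \left(-2\right) 1 = \left(-5\right) \left(-10\right) 1 = 50 \cdot 1 = 50$)
$\sqrt{-2 + Z} + E{\left(-3 \right)} \left(-4\right) = \sqrt{-2 + 50} + \left(-2 - - \frac{45}{7}\right) \left(-4\right) = \sqrt{48} + \left(-2 + \frac{45}{7}\right) \left(-4\right) = 4 \sqrt{3} + \frac{31}{7} \left(-4\right) = 4 \sqrt{3} - \frac{124}{7} = - \frac{124}{7} + 4 \sqrt{3}$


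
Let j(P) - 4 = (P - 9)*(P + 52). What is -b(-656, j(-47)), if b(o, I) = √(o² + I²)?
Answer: -4*√31657 ≈ -711.70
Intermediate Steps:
j(P) = 4 + (-9 + P)*(52 + P) (j(P) = 4 + (P - 9)*(P + 52) = 4 + (-9 + P)*(52 + P))
b(o, I) = √(I² + o²)
-b(-656, j(-47)) = -√((-464 + (-47)² + 43*(-47))² + (-656)²) = -√((-464 + 2209 - 2021)² + 430336) = -√((-276)² + 430336) = -√(76176 + 430336) = -√506512 = -4*√31657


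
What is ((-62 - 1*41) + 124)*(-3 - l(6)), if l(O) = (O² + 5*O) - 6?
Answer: -1323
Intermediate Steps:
l(O) = -6 + O² + 5*O
((-62 - 1*41) + 124)*(-3 - l(6)) = ((-62 - 1*41) + 124)*(-3 - (-6 + 6² + 5*6)) = ((-62 - 41) + 124)*(-3 - (-6 + 36 + 30)) = (-103 + 124)*(-3 - 1*60) = 21*(-3 - 60) = 21*(-63) = -1323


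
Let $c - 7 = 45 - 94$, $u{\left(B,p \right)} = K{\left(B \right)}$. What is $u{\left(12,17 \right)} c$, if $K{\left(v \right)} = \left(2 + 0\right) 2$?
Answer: $-168$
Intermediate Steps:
$K{\left(v \right)} = 4$ ($K{\left(v \right)} = 2 \cdot 2 = 4$)
$u{\left(B,p \right)} = 4$
$c = -42$ ($c = 7 + \left(45 - 94\right) = 7 - 49 = -42$)
$u{\left(12,17 \right)} c = 4 \left(-42\right) = -168$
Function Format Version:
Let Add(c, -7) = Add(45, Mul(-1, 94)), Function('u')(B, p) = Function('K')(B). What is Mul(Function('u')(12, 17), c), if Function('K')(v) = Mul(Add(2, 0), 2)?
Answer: -168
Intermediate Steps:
Function('K')(v) = 4 (Function('K')(v) = Mul(2, 2) = 4)
Function('u')(B, p) = 4
c = -42 (c = Add(7, Add(45, Mul(-1, 94))) = Add(7, Add(45, -94)) = Add(7, -49) = -42)
Mul(Function('u')(12, 17), c) = Mul(4, -42) = -168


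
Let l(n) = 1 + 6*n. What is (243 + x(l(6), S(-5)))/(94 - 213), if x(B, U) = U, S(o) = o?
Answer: -2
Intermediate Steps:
(243 + x(l(6), S(-5)))/(94 - 213) = (243 - 5)/(94 - 213) = 238/(-119) = 238*(-1/119) = -2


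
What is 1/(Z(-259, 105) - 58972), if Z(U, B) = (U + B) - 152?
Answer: -1/59278 ≈ -1.6870e-5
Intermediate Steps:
Z(U, B) = -152 + B + U (Z(U, B) = (B + U) - 152 = -152 + B + U)
1/(Z(-259, 105) - 58972) = 1/((-152 + 105 - 259) - 58972) = 1/(-306 - 58972) = 1/(-59278) = -1/59278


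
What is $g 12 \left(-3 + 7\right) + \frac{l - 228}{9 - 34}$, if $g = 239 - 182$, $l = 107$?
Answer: $\frac{68521}{25} \approx 2740.8$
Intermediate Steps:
$g = 57$
$g 12 \left(-3 + 7\right) + \frac{l - 228}{9 - 34} = 57 \cdot 12 \left(-3 + 7\right) + \frac{107 - 228}{9 - 34} = 57 \cdot 12 \cdot 4 - \frac{121}{-25} = 57 \cdot 48 - - \frac{121}{25} = 2736 + \frac{121}{25} = \frac{68521}{25}$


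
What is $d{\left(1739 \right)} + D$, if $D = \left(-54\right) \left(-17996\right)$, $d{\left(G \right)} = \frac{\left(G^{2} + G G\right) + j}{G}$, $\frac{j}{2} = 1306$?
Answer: $\frac{1695983230}{1739} \approx 9.7526 \cdot 10^{5}$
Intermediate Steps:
$j = 2612$ ($j = 2 \cdot 1306 = 2612$)
$d{\left(G \right)} = \frac{2612 + 2 G^{2}}{G}$ ($d{\left(G \right)} = \frac{\left(G^{2} + G G\right) + 2612}{G} = \frac{\left(G^{2} + G^{2}\right) + 2612}{G} = \frac{2 G^{2} + 2612}{G} = \frac{2612 + 2 G^{2}}{G}$)
$D = 971784$
$d{\left(1739 \right)} + D = \left(2 \cdot 1739 + \frac{2612}{1739}\right) + 971784 = \left(3478 + 2612 \cdot \frac{1}{1739}\right) + 971784 = \left(3478 + \frac{2612}{1739}\right) + 971784 = \frac{6050854}{1739} + 971784 = \frac{1695983230}{1739}$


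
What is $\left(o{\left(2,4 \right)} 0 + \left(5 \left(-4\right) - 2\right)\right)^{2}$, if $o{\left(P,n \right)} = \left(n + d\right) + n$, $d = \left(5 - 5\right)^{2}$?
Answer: $484$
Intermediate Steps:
$d = 0$ ($d = 0^{2} = 0$)
$o{\left(P,n \right)} = 2 n$ ($o{\left(P,n \right)} = \left(n + 0\right) + n = n + n = 2 n$)
$\left(o{\left(2,4 \right)} 0 + \left(5 \left(-4\right) - 2\right)\right)^{2} = \left(2 \cdot 4 \cdot 0 + \left(5 \left(-4\right) - 2\right)\right)^{2} = \left(8 \cdot 0 - 22\right)^{2} = \left(0 - 22\right)^{2} = \left(-22\right)^{2} = 484$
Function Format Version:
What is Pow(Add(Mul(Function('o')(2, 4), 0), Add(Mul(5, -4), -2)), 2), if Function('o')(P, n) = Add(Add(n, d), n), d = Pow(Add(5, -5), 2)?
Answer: 484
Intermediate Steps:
d = 0 (d = Pow(0, 2) = 0)
Function('o')(P, n) = Mul(2, n) (Function('o')(P, n) = Add(Add(n, 0), n) = Add(n, n) = Mul(2, n))
Pow(Add(Mul(Function('o')(2, 4), 0), Add(Mul(5, -4), -2)), 2) = Pow(Add(Mul(Mul(2, 4), 0), Add(Mul(5, -4), -2)), 2) = Pow(Add(Mul(8, 0), Add(-20, -2)), 2) = Pow(Add(0, -22), 2) = Pow(-22, 2) = 484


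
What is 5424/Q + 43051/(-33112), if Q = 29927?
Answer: -1108787789/990942824 ≈ -1.1189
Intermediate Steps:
5424/Q + 43051/(-33112) = 5424/29927 + 43051/(-33112) = 5424*(1/29927) + 43051*(-1/33112) = 5424/29927 - 43051/33112 = -1108787789/990942824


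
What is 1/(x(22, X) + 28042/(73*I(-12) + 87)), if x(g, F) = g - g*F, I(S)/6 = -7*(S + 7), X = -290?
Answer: 15417/98727676 ≈ 0.00015616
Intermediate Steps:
I(S) = -294 - 42*S (I(S) = 6*(-7*(S + 7)) = 6*(-7*(7 + S)) = 6*(-49 - 7*S) = -294 - 42*S)
x(g, F) = g - F*g
1/(x(22, X) + 28042/(73*I(-12) + 87)) = 1/(22*(1 - 1*(-290)) + 28042/(73*(-294 - 42*(-12)) + 87)) = 1/(22*(1 + 290) + 28042/(73*(-294 + 504) + 87)) = 1/(22*291 + 28042/(73*210 + 87)) = 1/(6402 + 28042/(15330 + 87)) = 1/(6402 + 28042/15417) = 1/(98727676/15417) = 15417/98727676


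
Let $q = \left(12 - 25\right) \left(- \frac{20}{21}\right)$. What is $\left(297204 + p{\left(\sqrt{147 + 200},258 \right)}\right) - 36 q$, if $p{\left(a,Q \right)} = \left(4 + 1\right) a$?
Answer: $\frac{2077308}{7} + 5 \sqrt{347} \approx 2.9685 \cdot 10^{5}$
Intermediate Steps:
$q = \frac{260}{21}$ ($q = - 13 \left(\left(-20\right) \frac{1}{21}\right) = \left(-13\right) \left(- \frac{20}{21}\right) = \frac{260}{21} \approx 12.381$)
$p{\left(a,Q \right)} = 5 a$
$\left(297204 + p{\left(\sqrt{147 + 200},258 \right)}\right) - 36 q = \left(297204 + 5 \sqrt{147 + 200}\right) - \frac{3120}{7} = \left(297204 + 5 \sqrt{347}\right) - \frac{3120}{7} = \frac{2077308}{7} + 5 \sqrt{347}$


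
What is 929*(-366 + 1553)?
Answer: 1102723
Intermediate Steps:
929*(-366 + 1553) = 929*1187 = 1102723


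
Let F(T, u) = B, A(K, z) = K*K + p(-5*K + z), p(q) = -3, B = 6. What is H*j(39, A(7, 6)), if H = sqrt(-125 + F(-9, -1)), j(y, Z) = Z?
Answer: 46*I*sqrt(119) ≈ 501.8*I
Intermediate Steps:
A(K, z) = -3 + K**2 (A(K, z) = K*K - 3 = K**2 - 3 = -3 + K**2)
F(T, u) = 6
H = I*sqrt(119) (H = sqrt(-125 + 6) = sqrt(-119) = I*sqrt(119) ≈ 10.909*I)
H*j(39, A(7, 6)) = (I*sqrt(119))*(-3 + 7**2) = (I*sqrt(119))*(-3 + 49) = (I*sqrt(119))*46 = 46*I*sqrt(119)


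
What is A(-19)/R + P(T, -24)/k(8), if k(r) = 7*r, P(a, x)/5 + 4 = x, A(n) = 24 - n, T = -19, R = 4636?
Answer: -11547/4636 ≈ -2.4907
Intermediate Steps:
P(a, x) = -20 + 5*x
A(-19)/R + P(T, -24)/k(8) = (24 - 1*(-19))/4636 + (-20 + 5*(-24))/((7*8)) = (24 + 19)*(1/4636) + (-20 - 120)/56 = 43*(1/4636) - 140*1/56 = 43/4636 - 5/2 = -11547/4636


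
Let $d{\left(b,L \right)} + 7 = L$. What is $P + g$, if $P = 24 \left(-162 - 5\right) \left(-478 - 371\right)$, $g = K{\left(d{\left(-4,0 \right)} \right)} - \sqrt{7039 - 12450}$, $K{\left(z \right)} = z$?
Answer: $3402785 - i \sqrt{5411} \approx 3.4028 \cdot 10^{6} - 73.559 i$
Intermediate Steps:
$d{\left(b,L \right)} = -7 + L$
$g = -7 - i \sqrt{5411}$ ($g = \left(-7 + 0\right) - \sqrt{7039 - 12450} = -7 - \sqrt{-5411} = -7 - i \sqrt{5411} \approx -7.0 - 73.559 i$)
$P = 3402792$ ($P = 24 \left(\left(-167\right) \left(-849\right)\right) = 24 \cdot 141783 = 3402792$)
$P + g = 3402792 - \left(7 + i \sqrt{5411}\right) = 3402785 - i \sqrt{5411}$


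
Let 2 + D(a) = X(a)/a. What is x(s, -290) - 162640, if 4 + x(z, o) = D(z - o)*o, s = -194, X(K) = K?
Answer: -162354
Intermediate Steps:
D(a) = -1 (D(a) = -2 + a/a = -2 + 1 = -1)
x(z, o) = -4 - o
x(s, -290) - 162640 = (-4 - 1*(-290)) - 162640 = (-4 + 290) - 162640 = 286 - 162640 = -162354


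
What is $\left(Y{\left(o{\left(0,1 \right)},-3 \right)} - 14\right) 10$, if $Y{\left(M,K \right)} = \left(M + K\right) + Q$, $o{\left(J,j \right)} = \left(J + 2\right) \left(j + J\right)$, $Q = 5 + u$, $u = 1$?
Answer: $-90$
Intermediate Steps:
$Q = 6$ ($Q = 5 + 1 = 6$)
$o{\left(J,j \right)} = \left(2 + J\right) \left(J + j\right)$
$Y{\left(M,K \right)} = 6 + K + M$ ($Y{\left(M,K \right)} = \left(M + K\right) + 6 = \left(K + M\right) + 6 = 6 + K + M$)
$\left(Y{\left(o{\left(0,1 \right)},-3 \right)} - 14\right) 10 = \left(\left(6 - 3 + \left(0^{2} + 2 \cdot 0 + 2 \cdot 1 + 0 \cdot 1\right)\right) - 14\right) 10 = \left(\left(6 - 3 + \left(0 + 0 + 2 + 0\right)\right) - 14\right) 10 = \left(\left(6 - 3 + 2\right) - 14\right) 10 = \left(5 - 14\right) 10 = \left(-9\right) 10 = -90$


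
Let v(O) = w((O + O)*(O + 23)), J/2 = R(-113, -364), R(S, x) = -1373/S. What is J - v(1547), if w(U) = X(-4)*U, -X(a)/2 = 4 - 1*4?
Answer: 2746/113 ≈ 24.301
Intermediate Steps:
J = 2746/113 (J = 2*(-1373/(-113)) = 2*(-1373*(-1/113)) = 2*(1373/113) = 2746/113 ≈ 24.301)
X(a) = 0 (X(a) = -2*(4 - 1*4) = -2*(4 - 4) = -2*0 = 0)
w(U) = 0 (w(U) = 0*U = 0)
v(O) = 0
J - v(1547) = 2746/113 - 1*0 = 2746/113 + 0 = 2746/113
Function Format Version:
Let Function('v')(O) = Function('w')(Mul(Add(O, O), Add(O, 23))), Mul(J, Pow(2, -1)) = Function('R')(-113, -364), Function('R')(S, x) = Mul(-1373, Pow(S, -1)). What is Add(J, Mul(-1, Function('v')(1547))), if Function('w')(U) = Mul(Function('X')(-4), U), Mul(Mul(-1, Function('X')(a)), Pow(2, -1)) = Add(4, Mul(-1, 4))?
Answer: Rational(2746, 113) ≈ 24.301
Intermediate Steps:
J = Rational(2746, 113) (J = Mul(2, Mul(-1373, Pow(-113, -1))) = Mul(2, Mul(-1373, Rational(-1, 113))) = Mul(2, Rational(1373, 113)) = Rational(2746, 113) ≈ 24.301)
Function('X')(a) = 0 (Function('X')(a) = Mul(-2, Add(4, Mul(-1, 4))) = Mul(-2, Add(4, -4)) = Mul(-2, 0) = 0)
Function('w')(U) = 0 (Function('w')(U) = Mul(0, U) = 0)
Function('v')(O) = 0
Add(J, Mul(-1, Function('v')(1547))) = Add(Rational(2746, 113), Mul(-1, 0)) = Add(Rational(2746, 113), 0) = Rational(2746, 113)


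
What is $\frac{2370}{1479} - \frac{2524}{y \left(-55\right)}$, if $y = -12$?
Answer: $- \frac{180733}{81345} \approx -2.2218$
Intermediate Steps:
$\frac{2370}{1479} - \frac{2524}{y \left(-55\right)} = \frac{2370}{1479} - \frac{2524}{\left(-12\right) \left(-55\right)} = 2370 \cdot \frac{1}{1479} - \frac{2524}{660} = \frac{790}{493} - \frac{631}{165} = - \frac{180733}{81345}$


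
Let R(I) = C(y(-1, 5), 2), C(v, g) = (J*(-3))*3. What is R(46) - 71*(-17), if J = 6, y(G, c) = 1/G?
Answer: 1153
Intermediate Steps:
y(G, c) = 1/G
C(v, g) = -54 (C(v, g) = (6*(-3))*3 = -18*3 = -54)
R(I) = -54
R(46) - 71*(-17) = -54 - 71*(-17) = -54 + 1207 = 1153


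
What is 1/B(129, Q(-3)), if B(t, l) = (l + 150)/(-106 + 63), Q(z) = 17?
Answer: -43/167 ≈ -0.25748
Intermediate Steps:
B(t, l) = -150/43 - l/43 (B(t, l) = (150 + l)/(-43) = (150 + l)*(-1/43) = -150/43 - l/43)
1/B(129, Q(-3)) = 1/(-150/43 - 1/43*17) = 1/(-150/43 - 17/43) = 1/(-167/43) = -43/167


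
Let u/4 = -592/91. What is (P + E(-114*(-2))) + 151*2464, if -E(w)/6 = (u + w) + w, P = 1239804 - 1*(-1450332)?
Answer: 278425432/91 ≈ 3.0596e+6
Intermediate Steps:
P = 2690136 (P = 1239804 + 1450332 = 2690136)
u = -2368/91 (u = 4*(-592/91) = -2368/91 ≈ -26.022)
E(w) = 14208/91 - 12*w (E(w) = -6*((-2368/91 + w) + w) = -6*(-2368/91 + 2*w) = 14208/91 - 12*w)
(P + E(-114*(-2))) + 151*2464 = (2690136 + (14208/91 - (-1368)*(-2))) + 151*2464 = (2690136 + (14208/91 - 12*228)) + 372064 = (2690136 + (14208/91 - 2736)) + 372064 = (2690136 - 234768/91) + 372064 = 244567608/91 + 372064 = 278425432/91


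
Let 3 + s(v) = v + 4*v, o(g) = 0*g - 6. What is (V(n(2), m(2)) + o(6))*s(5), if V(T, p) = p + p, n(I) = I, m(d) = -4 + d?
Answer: -220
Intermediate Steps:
o(g) = -6 (o(g) = 0 - 6 = -6)
s(v) = -3 + 5*v (s(v) = -3 + (v + 4*v) = -3 + 5*v)
V(T, p) = 2*p
(V(n(2), m(2)) + o(6))*s(5) = (2*(-4 + 2) - 6)*(-3 + 5*5) = (2*(-2) - 6)*(-3 + 25) = (-4 - 6)*22 = -10*22 = -220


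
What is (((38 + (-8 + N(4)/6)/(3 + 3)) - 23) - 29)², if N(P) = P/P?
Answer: 303601/1296 ≈ 234.26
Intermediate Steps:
N(P) = 1
(((38 + (-8 + N(4)/6)/(3 + 3)) - 23) - 29)² = (((38 + (-8 + 1/6)/(3 + 3)) - 23) - 29)² = (((38 + (-8 + 1*(⅙))/6) - 23) - 29)² = (((38 + (-8 + ⅙)*(⅙)) - 23) - 29)² = (((38 - 47/6*⅙) - 23) - 29)² = (((38 - 47/36) - 23) - 29)² = ((1321/36 - 23) - 29)² = (493/36 - 29)² = (-551/36)² = 303601/1296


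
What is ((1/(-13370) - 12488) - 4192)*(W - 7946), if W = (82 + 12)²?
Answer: -19848032489/1337 ≈ -1.4845e+7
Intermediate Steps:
W = 8836 (W = 94² = 8836)
((1/(-13370) - 12488) - 4192)*(W - 7946) = ((1/(-13370) - 12488) - 4192)*(8836 - 7946) = ((-1/13370 - 12488) - 4192)*890 = (-166964561/13370 - 4192)*890 = -223011601/13370*890 = -19848032489/1337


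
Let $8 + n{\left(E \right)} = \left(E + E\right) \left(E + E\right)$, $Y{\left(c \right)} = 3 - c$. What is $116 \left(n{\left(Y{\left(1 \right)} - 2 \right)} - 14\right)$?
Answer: $-2552$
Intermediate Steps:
$n{\left(E \right)} = -8 + 4 E^{2}$ ($n{\left(E \right)} = -8 + \left(E + E\right) \left(E + E\right) = -8 + 2 E 2 E = -8 + 4 E^{2}$)
$116 \left(n{\left(Y{\left(1 \right)} - 2 \right)} - 14\right) = 116 \left(\left(-8 + 4 \left(\left(3 - 1\right) - 2\right)^{2}\right) - 14\right) = 116 \left(\left(-8 + 4 \left(2 - 2\right)^{2}\right) - 14\right) = 116 \left(\left(-8 + 4 \cdot 0^{2}\right) - 14\right) = 116 \left(\left(-8 + 4 \cdot 0\right) - 14\right) = 116 \left(\left(-8 + 0\right) - 14\right) = 116 \left(-8 - 14\right) = 116 \left(-22\right) = -2552$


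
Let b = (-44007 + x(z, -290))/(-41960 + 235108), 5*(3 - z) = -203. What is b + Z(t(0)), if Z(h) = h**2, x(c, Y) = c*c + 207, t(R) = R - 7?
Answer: 58889706/1207175 ≈ 48.783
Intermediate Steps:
z = 218/5 (z = 3 - 1/5*(-203) = 3 + 203/5 = 218/5 ≈ 43.600)
t(R) = -7 + R
x(c, Y) = 207 + c**2 (x(c, Y) = c**2 + 207 = 207 + c**2)
b = -261869/1207175 (b = (-44007 + (207 + (218/5)**2))/(-41960 + 235108) = (-44007 + (207 + 47524/25))/193148 = (-44007 + 52699/25)*(1/193148) = -1047476/25*1/193148 = -261869/1207175 ≈ -0.21693)
b + Z(t(0)) = -261869/1207175 + (-7 + 0)**2 = -261869/1207175 + (-7)**2 = -261869/1207175 + 49 = 58889706/1207175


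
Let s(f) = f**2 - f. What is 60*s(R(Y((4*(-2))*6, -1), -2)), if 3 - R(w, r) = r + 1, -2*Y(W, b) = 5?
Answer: 720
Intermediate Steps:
Y(W, b) = -5/2 (Y(W, b) = -1/2*5 = -5/2)
R(w, r) = 2 - r (R(w, r) = 3 - (r + 1) = 3 - (1 + r) = 3 + (-1 - r) = 2 - r)
60*s(R(Y((4*(-2))*6, -1), -2)) = 60*((2 - 1*(-2))*(-1 + (2 - 1*(-2)))) = 60*((2 + 2)*(-1 + (2 + 2))) = 60*(4*(-1 + 4)) = 60*(4*3) = 60*12 = 720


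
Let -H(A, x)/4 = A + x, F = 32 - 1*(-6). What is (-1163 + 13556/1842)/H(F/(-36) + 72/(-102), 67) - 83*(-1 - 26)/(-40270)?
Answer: 539612815422/123400186535 ≈ 4.3729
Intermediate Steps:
F = 38 (F = 32 + 6 = 38)
H(A, x) = -4*A - 4*x (H(A, x) = -4*(A + x) = -4*A - 4*x)
(-1163 + 13556/1842)/H(F/(-36) + 72/(-102), 67) - 83*(-1 - 26)/(-40270) = (-1163 + 13556/1842)/(-4*(38/(-36) + 72/(-102)) - 4*67) - 83*(-1 - 26)/(-40270) = (-1163 + 13556*(1/1842))/(-4*(38*(-1/36) + 72*(-1/102)) - 268) - 83*(-27)*(-1/40270) = (-1163 + 6778/921)/(-4*(-19/18 - 12/17) - 268) + 2241*(-1/40270) = -1064345/(921*(-4*(-539/306) - 268)) - 2241/40270 = -1064345/(921*(1078/153 - 268)) - 2241/40270 = -1064345/(921*(-39926/153)) - 2241/40270 = -1064345/921*(-153/39926) - 2241/40270 = 54281595/12257282 - 2241/40270 = 539612815422/123400186535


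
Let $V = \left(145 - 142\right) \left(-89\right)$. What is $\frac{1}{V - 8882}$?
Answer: $- \frac{1}{9149} \approx -0.0001093$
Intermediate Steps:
$V = -267$ ($V = 3 \left(-89\right) = -267$)
$\frac{1}{V - 8882} = \frac{1}{-267 - 8882} = \frac{1}{-9149} = - \frac{1}{9149}$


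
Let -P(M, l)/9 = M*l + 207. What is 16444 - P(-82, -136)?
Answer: 118675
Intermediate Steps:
P(M, l) = -1863 - 9*M*l (P(M, l) = -9*(M*l + 207) = -9*(207 + M*l) = -1863 - 9*M*l)
16444 - P(-82, -136) = 16444 - (-1863 - 9*(-82)*(-136)) = 16444 - (-1863 - 100368) = 16444 - 1*(-102231) = 16444 + 102231 = 118675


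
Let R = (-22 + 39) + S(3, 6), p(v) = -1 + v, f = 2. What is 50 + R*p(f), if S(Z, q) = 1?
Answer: 68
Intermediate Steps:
R = 18 (R = (-22 + 39) + 1 = 17 + 1 = 18)
50 + R*p(f) = 50 + 18*(-1 + 2) = 50 + 18*1 = 50 + 18 = 68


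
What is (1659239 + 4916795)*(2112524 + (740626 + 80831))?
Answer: 19293958811354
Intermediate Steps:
(1659239 + 4916795)*(2112524 + (740626 + 80831)) = 6576034*(2112524 + 821457) = 6576034*2933981 = 19293958811354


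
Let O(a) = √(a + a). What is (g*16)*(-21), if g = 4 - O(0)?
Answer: -1344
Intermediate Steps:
O(a) = √2*√a (O(a) = √(2*a) = √2*√a)
g = 4 (g = 4 - √2*√0 = 4 - √2*0 = 4 - 1*0 = 4 + 0 = 4)
(g*16)*(-21) = (4*16)*(-21) = 64*(-21) = -1344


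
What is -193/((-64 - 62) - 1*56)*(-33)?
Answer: -6369/182 ≈ -34.995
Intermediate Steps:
-193/((-64 - 62) - 1*56)*(-33) = -193/(-126 - 56)*(-33) = -193/(-182)*(-33) = -193*(-1/182)*(-33) = (193/182)*(-33) = -6369/182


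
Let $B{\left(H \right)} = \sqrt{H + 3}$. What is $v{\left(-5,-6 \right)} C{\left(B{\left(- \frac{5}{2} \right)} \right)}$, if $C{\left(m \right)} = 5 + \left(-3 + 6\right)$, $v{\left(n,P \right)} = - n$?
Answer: $40$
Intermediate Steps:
$B{\left(H \right)} = \sqrt{3 + H}$
$C{\left(m \right)} = 8$ ($C{\left(m \right)} = 5 + 3 = 8$)
$v{\left(-5,-6 \right)} C{\left(B{\left(- \frac{5}{2} \right)} \right)} = \left(-1\right) \left(-5\right) 8 = 5 \cdot 8 = 40$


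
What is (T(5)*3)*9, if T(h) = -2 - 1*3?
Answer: -135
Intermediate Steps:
T(h) = -5 (T(h) = -2 - 3 = -5)
(T(5)*3)*9 = -5*3*9 = -15*9 = -135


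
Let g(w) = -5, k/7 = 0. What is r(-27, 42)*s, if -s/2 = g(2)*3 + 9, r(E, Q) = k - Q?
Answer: -504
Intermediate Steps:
k = 0 (k = 7*0 = 0)
r(E, Q) = -Q (r(E, Q) = 0 - Q = -Q)
s = 12 (s = -2*(-5*3 + 9) = -2*(-15 + 9) = -2*(-6) = 12)
r(-27, 42)*s = -1*42*12 = -42*12 = -504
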